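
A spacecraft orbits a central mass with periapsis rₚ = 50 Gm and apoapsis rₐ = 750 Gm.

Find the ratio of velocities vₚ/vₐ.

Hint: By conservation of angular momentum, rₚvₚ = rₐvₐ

Convert to SI: rₚ = 50 Gm = 5e+10 m; rₐ = 750 Gm = 7.5e+11 m.
Conservation of angular momentum gives rₚvₚ = rₐvₐ, so vₚ/vₐ = rₐ/rₚ.
vₚ/vₐ = 7.5e+11 / 5e+10 ≈ 15.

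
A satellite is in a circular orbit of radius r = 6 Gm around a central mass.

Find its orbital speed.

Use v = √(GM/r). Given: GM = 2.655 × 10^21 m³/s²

Convert to SI: r = 6 Gm = 6e+09 m.
For a circular orbit, gravity supplies the centripetal force, so v = √(GM / r).
v = √(2.655e+21 / 6e+09) m/s ≈ 6.652e+05 m/s = 665.2 km/s.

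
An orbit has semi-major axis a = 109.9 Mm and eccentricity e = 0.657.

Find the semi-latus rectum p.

Convert to SI: a = 109.9 Mm = 1.099e+08 m.
p = a (1 − e²).
p = 1.099e+08 · (1 − (0.657)²) = 1.099e+08 · 0.568351 ≈ 6.246e+07 m = 62.46 Mm.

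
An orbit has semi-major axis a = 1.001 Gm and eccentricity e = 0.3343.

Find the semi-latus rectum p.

Convert to SI: a = 1.001 Gm = 1.001e+09 m.
p = a (1 − e²).
p = 1.001e+09 · (1 − (0.3343)²) = 1.001e+09 · 0.888244 ≈ 8.891e+08 m = 889.1 Mm.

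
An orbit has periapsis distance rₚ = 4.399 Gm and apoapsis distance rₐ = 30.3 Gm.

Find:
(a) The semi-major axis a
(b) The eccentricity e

Convert to SI: rₚ = 4.399 Gm = 4.399e+09 m; rₐ = 30.3 Gm = 3.03e+10 m.
(a) a = (rₚ + rₐ) / 2 = (4.399e+09 + 3.03e+10) / 2 ≈ 1.735e+10 m = 17.35 Gm.
(b) e = (rₐ − rₚ) / (rₐ + rₚ) = (3.03e+10 − 4.399e+09) / (3.03e+10 + 4.399e+09) ≈ 0.7464.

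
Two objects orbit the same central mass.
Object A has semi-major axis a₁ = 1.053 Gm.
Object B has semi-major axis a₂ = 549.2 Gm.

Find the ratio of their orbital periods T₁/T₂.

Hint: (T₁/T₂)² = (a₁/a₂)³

Convert to SI: a₁ = 1.053 Gm = 1.053e+09 m; a₂ = 549.2 Gm = 5.492e+11 m.
From Kepler's third law, (T₁/T₂)² = (a₁/a₂)³, so T₁/T₂ = (a₁/a₂)^(3/2).
a₁/a₂ = 1.053e+09 / 5.492e+11 = 0.00191733.
T₁/T₂ = (0.00191733)^(3/2) ≈ 8.396e-05.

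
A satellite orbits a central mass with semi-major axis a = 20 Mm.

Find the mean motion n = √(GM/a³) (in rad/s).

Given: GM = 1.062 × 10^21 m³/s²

Convert to SI: a = 20 Mm = 2e+07 m.
n = √(GM / a³).
n = √(1.062e+21 / (2e+07)³) rad/s ≈ 0.3643 rad/s.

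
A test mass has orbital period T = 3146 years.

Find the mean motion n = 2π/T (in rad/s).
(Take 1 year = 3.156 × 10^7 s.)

Convert to SI: T = 3146 years = 9.92878e+10 s.
n = 2π / T.
n = 2π / 9.92878e+10 s ≈ 6.328e-11 rad/s.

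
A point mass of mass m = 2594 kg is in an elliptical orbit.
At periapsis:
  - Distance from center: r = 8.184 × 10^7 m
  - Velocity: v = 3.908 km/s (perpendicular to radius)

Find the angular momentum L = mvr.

Convert to SI: v = 3.908 km/s = 3908 m/s.
Since v is perpendicular to r, L = m · v · r.
L = 2594 · 3908 · 8.184e+07 kg·m²/s ≈ 8.296e+14 kg·m²/s.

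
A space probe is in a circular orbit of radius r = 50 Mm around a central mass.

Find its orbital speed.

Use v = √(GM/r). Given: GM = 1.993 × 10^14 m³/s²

Convert to SI: r = 50 Mm = 5e+07 m.
For a circular orbit, gravity supplies the centripetal force, so v = √(GM / r).
v = √(1.993e+14 / 5e+07) m/s ≈ 1996 m/s = 1.996 km/s.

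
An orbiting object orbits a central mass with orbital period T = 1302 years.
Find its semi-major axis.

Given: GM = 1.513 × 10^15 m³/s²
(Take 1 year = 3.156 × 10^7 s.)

Convert to SI: T = 1302 years = 4.10911e+10 s.
Invert Kepler's third law: a = (GM · T² / (4π²))^(1/3).
Substituting T = 4.10911e+10 s and GM = 1.513e+15 m³/s²:
a = (1.513e+15 · (4.10911e+10)² / (4π²))^(1/3) m
a ≈ 4.015e+11 m = 4.015 × 10^11 m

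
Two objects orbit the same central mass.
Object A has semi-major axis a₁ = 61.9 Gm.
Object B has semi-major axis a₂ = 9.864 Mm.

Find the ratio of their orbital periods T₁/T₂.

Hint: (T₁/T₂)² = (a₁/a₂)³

Convert to SI: a₁ = 61.9 Gm = 6.19e+10 m; a₂ = 9.864 Mm = 9.864e+06 m.
From Kepler's third law, (T₁/T₂)² = (a₁/a₂)³, so T₁/T₂ = (a₁/a₂)^(3/2).
a₁/a₂ = 6.19e+10 / 9.864e+06 = 6275.34.
T₁/T₂ = (6275.34)^(3/2) ≈ 4.971e+05.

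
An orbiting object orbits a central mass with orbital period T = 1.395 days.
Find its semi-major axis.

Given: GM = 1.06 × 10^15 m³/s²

Convert to SI: T = 1.395 days = 120528 s.
Invert Kepler's third law: a = (GM · T² / (4π²))^(1/3).
Substituting T = 120528 s and GM = 1.06e+15 m³/s²:
a = (1.06e+15 · (120528)² / (4π²))^(1/3) m
a ≈ 7.306e+07 m = 7.306 × 10^7 m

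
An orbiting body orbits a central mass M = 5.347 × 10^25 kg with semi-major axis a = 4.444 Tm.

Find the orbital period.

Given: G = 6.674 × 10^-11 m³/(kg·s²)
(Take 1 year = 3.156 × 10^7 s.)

Convert to SI: a = 4.444 Tm = 4.444e+12 m.
GM = G · M = 6.674e-11 · 5.347e+25 = 3.56859e+15 m³/s².
Kepler's third law: T = 2π √(a³ / GM).
Substituting a = 4.444e+12 m and GM = 3.56859e+15 m³/s²:
T = 2π √((4.444e+12)³ / 3.56859e+15) s
T ≈ 9.854e+11 s = 3.122e+04 years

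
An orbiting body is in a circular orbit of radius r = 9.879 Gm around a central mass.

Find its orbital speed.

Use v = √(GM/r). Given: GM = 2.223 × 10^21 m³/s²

Convert to SI: r = 9.879 Gm = 9.879e+09 m.
For a circular orbit, gravity supplies the centripetal force, so v = √(GM / r).
v = √(2.223e+21 / 9.879e+09) m/s ≈ 4.744e+05 m/s = 474.4 km/s.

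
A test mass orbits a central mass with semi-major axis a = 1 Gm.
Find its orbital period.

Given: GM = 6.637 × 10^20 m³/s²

Convert to SI: a = 1 Gm = 1e+09 m.
Kepler's third law: T = 2π √(a³ / GM).
Substituting a = 1e+09 m and GM = 6.637e+20 m³/s²:
T = 2π √((1e+09)³ / 6.637e+20) s
T ≈ 7712 s = 2.142 hours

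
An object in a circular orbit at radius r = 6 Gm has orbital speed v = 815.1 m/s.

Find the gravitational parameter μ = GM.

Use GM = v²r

Convert to SI: r = 6 Gm = 6e+09 m.
For a circular orbit v² = GM/r, so GM = v² · r.
GM = (815.1)² · 6e+09 m³/s² ≈ 3.986e+15 m³/s² = 3.986 × 10^15 m³/s².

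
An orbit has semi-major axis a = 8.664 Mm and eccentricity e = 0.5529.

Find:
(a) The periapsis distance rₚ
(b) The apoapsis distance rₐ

Convert to SI: a = 8.664 Mm = 8.664e+06 m.
(a) rₚ = a(1 − e) = 8.664e+06 · (1 − 0.5529) = 8.664e+06 · 0.4471 ≈ 3.874e+06 m = 3.874 Mm.
(b) rₐ = a(1 + e) = 8.664e+06 · (1 + 0.5529) = 8.664e+06 · 1.5529 ≈ 1.345e+07 m = 13.45 Mm.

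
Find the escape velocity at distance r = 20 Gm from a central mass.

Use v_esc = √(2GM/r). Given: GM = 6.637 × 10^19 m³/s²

Convert to SI: r = 20 Gm = 2e+10 m.
Escape velocity comes from setting total energy to zero: ½v² − GM/r = 0 ⇒ v_esc = √(2GM / r).
v_esc = √(2 · 6.637e+19 / 2e+10) m/s ≈ 8.147e+04 m/s = 81.47 km/s.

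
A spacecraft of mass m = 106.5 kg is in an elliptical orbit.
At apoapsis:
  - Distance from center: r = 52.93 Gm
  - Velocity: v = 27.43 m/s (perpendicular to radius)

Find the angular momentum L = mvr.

Convert to SI: r = 52.93 Gm = 5.293e+10 m.
Since v is perpendicular to r, L = m · v · r.
L = 106.5 · 27.43 · 5.293e+10 kg·m²/s ≈ 1.546e+14 kg·m²/s.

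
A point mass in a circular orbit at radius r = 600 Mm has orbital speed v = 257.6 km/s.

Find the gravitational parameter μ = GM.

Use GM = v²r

Convert to SI: r = 600 Mm = 6e+08 m; v = 257.6 km/s = 257600 m/s.
For a circular orbit v² = GM/r, so GM = v² · r.
GM = (257600)² · 6e+08 m³/s² ≈ 3.981e+19 m³/s² = 3.981 × 10^19 m³/s².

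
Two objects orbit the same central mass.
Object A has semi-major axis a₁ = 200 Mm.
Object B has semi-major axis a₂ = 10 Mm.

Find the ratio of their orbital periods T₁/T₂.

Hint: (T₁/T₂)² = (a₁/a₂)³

Convert to SI: a₁ = 200 Mm = 2e+08 m; a₂ = 10 Mm = 1e+07 m.
From Kepler's third law, (T₁/T₂)² = (a₁/a₂)³, so T₁/T₂ = (a₁/a₂)^(3/2).
a₁/a₂ = 2e+08 / 1e+07 = 20.
T₁/T₂ = (20)^(3/2) ≈ 89.44.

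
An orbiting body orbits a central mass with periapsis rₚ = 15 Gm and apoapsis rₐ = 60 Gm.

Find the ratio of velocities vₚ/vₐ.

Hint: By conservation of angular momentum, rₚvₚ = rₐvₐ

Convert to SI: rₚ = 15 Gm = 1.5e+10 m; rₐ = 60 Gm = 6e+10 m.
Conservation of angular momentum gives rₚvₚ = rₐvₐ, so vₚ/vₐ = rₐ/rₚ.
vₚ/vₐ = 6e+10 / 1.5e+10 ≈ 4.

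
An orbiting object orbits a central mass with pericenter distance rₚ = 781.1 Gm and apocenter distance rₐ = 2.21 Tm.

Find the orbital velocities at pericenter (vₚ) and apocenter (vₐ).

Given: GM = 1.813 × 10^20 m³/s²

Convert to SI: rₚ = 781.1 Gm = 7.811e+11 m; rₐ = 2.21 Tm = 2.21e+12 m.
Use the vis-viva equation v² = GM(2/r − 1/a) with a = (rₚ + rₐ)/2 = (7.811e+11 + 2.21e+12)/2 = 1.49555e+12 m.
vₚ = √(GM · (2/rₚ − 1/a)) = √(1.813e+20 · (2/7.811e+11 − 1/1.49555e+12)) m/s ≈ 1.852e+04 m/s = 18.52 km/s.
vₐ = √(GM · (2/rₐ − 1/a)) = √(1.813e+20 · (2/2.21e+12 − 1/1.49555e+12)) m/s ≈ 6546 m/s = 6.546 km/s.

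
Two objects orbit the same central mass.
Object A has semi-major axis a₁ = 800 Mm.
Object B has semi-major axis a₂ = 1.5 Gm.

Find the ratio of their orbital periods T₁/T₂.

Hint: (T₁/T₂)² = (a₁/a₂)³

Convert to SI: a₁ = 800 Mm = 8e+08 m; a₂ = 1.5 Gm = 1.5e+09 m.
From Kepler's third law, (T₁/T₂)² = (a₁/a₂)³, so T₁/T₂ = (a₁/a₂)^(3/2).
a₁/a₂ = 8e+08 / 1.5e+09 = 0.533333.
T₁/T₂ = (0.533333)^(3/2) ≈ 0.3895.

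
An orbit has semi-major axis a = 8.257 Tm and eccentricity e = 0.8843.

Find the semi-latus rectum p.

Convert to SI: a = 8.257 Tm = 8.257e+12 m.
p = a (1 − e²).
p = 8.257e+12 · (1 − (0.8843)²) = 8.257e+12 · 0.218014 ≈ 1.8e+12 m = 1.8 Tm.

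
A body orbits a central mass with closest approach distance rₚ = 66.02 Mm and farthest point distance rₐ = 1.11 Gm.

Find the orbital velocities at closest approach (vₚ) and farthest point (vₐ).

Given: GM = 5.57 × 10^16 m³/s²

Convert to SI: rₚ = 66.02 Mm = 6.602e+07 m; rₐ = 1.11 Gm = 1.11e+09 m.
Use the vis-viva equation v² = GM(2/r − 1/a) with a = (rₚ + rₐ)/2 = (6.602e+07 + 1.11e+09)/2 = 5.8801e+08 m.
vₚ = √(GM · (2/rₚ − 1/a)) = √(5.57e+16 · (2/6.602e+07 − 1/5.8801e+08)) m/s ≈ 3.991e+04 m/s = 39.91 km/s.
vₐ = √(GM · (2/rₐ − 1/a)) = √(5.57e+16 · (2/1.11e+09 − 1/5.8801e+08)) m/s ≈ 2374 m/s = 2.374 km/s.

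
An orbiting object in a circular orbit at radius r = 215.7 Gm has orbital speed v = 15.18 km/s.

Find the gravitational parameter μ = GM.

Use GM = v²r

Convert to SI: r = 215.7 Gm = 2.157e+11 m; v = 15.18 km/s = 15180 m/s.
For a circular orbit v² = GM/r, so GM = v² · r.
GM = (15180)² · 2.157e+11 m³/s² ≈ 4.97e+19 m³/s² = 4.97 × 10^19 m³/s².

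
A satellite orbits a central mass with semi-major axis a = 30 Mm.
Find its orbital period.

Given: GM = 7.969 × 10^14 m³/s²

Convert to SI: a = 30 Mm = 3e+07 m.
Kepler's third law: T = 2π √(a³ / GM).
Substituting a = 3e+07 m and GM = 7.969e+14 m³/s²:
T = 2π √((3e+07)³ / 7.969e+14) s
T ≈ 3.657e+04 s = 10.16 hours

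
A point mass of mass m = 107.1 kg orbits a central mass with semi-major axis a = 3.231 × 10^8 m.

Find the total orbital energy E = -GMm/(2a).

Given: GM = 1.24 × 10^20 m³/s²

E = −GMm / (2a).
E = −1.24e+20 · 107.1 / (2 · 3.231e+08) J ≈ -2.055e+13 J = -20.55 TJ.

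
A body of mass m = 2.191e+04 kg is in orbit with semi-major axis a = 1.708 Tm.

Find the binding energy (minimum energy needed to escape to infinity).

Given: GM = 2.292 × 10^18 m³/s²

Convert to SI: a = 1.708 Tm = 1.708e+12 m.
Total orbital energy is E = −GMm/(2a); binding energy is E_bind = −E = GMm/(2a).
E_bind = 2.292e+18 · 2.191e+04 / (2 · 1.708e+12) J ≈ 1.47e+10 J = 14.7 GJ.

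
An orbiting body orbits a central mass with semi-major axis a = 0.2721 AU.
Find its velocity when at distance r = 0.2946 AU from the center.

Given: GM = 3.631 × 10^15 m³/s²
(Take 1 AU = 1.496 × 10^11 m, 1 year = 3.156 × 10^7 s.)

Convert to SI: a = 0.2721 AU = 4.07062e+10 m; r = 0.2946 AU = 4.40722e+10 m.
Vis-viva: v = √(GM · (2/r − 1/a)).
2/r − 1/a = 2/4.40722e+10 − 1/4.07062e+10 = 2.08138e-11 m⁻¹.
v = √(3.631e+15 · 2.08138e-11) m/s ≈ 274.9 m/s = 0.058 AU/year.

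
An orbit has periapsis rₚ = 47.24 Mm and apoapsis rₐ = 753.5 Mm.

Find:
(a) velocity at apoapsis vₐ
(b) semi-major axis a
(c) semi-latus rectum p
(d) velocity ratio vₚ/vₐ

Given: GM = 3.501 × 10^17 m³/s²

Convert to SI: rₚ = 47.24 Mm = 4.724e+07 m; rₐ = 753.5 Mm = 7.535e+08 m.
(a) With a = (rₚ + rₐ)/2 = 4.0037e+08 m, vₐ = √(GM (2/rₐ − 1/a)) = √(3.501e+17 · (2/7.535e+08 − 1/4.0037e+08)) m/s ≈ 7404 m/s
(b) a = (rₚ + rₐ)/2 = (4.724e+07 + 7.535e+08)/2 ≈ 4.004e+08 m
(c) From a = (rₚ + rₐ)/2 = 4.0037e+08 m and e = (rₐ − rₚ)/(rₐ + rₚ) = 0.882009, p = a(1 − e²) = 4.0037e+08 · (1 − (0.882009)²) ≈ 8.891e+07 m
(d) Conservation of angular momentum (rₚvₚ = rₐvₐ) gives vₚ/vₐ = rₐ/rₚ = 7.535e+08/4.724e+07 ≈ 15.95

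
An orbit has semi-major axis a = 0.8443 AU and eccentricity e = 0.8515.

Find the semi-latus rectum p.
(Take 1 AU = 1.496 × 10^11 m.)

Convert to SI: a = 0.8443 AU = 1.26307e+11 m.
p = a (1 − e²).
p = 1.26307e+11 · (1 − (0.8515)²) = 1.26307e+11 · 0.274948 ≈ 3.473e+10 m = 0.2321 AU.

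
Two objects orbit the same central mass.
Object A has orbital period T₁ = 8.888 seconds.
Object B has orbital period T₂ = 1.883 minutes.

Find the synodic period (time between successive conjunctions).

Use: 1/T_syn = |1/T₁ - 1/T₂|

Convert to SI: T₂ = 1.883 minutes = 112.98 s.
T_syn = |T₁ · T₂ / (T₁ − T₂)|.
T_syn = |8.888 · 112.98 / (8.888 − 112.98)| s ≈ 9.647 s = 9.647 seconds.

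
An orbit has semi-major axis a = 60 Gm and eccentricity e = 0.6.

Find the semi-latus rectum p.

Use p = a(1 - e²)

Convert to SI: a = 60 Gm = 6e+10 m.
p = a (1 − e²).
p = 6e+10 · (1 − (0.6)²) = 6e+10 · 0.64 ≈ 3.84e+10 m = 38.4 Gm.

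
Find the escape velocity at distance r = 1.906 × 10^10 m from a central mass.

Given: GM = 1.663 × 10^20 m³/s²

Escape velocity comes from setting total energy to zero: ½v² − GM/r = 0 ⇒ v_esc = √(2GM / r).
v_esc = √(2 · 1.663e+20 / 1.906e+10) m/s ≈ 1.321e+05 m/s = 132.1 km/s.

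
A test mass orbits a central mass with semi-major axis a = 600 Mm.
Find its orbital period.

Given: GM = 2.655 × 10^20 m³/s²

Convert to SI: a = 600 Mm = 6e+08 m.
Kepler's third law: T = 2π √(a³ / GM).
Substituting a = 6e+08 m and GM = 2.655e+20 m³/s²:
T = 2π √((6e+08)³ / 2.655e+20) s
T ≈ 5667 s = 1.574 hours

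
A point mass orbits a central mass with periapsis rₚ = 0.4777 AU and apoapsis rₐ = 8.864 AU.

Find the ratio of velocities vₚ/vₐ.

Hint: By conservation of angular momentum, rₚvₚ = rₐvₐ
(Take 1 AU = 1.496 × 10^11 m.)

Convert to SI: rₚ = 0.4777 AU = 7.14639e+10 m; rₐ = 8.864 AU = 1.32605e+12 m.
Conservation of angular momentum gives rₚvₚ = rₐvₐ, so vₚ/vₐ = rₐ/rₚ.
vₚ/vₐ = 1.32605e+12 / 7.14639e+10 ≈ 18.56.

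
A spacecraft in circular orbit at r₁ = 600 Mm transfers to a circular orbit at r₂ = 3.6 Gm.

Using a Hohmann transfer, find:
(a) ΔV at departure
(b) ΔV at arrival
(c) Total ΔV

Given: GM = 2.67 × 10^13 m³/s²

Convert to SI: r₁ = 600 Mm = 6e+08 m; r₂ = 3.6 Gm = 3.6e+09 m.
Transfer semi-major axis: a_t = (r₁ + r₂)/2 = (6e+08 + 3.6e+09)/2 = 2.1e+09 m.
Circular speeds: v₁ = √(GM/r₁) = 210.95 m/s, v₂ = √(GM/r₂) = 86.1201 m/s.
Transfer speeds (vis-viva v² = GM(2/r − 1/a_t)): v₁ᵗ = 276.199 m/s, v₂ᵗ = 46.0331 m/s.
(a) ΔV₁ = |v₁ᵗ − v₁| ≈ 65.25 m/s = 65.25 m/s.
(b) ΔV₂ = |v₂ − v₂ᵗ| ≈ 40.09 m/s = 40.09 m/s.
(c) ΔV_total = ΔV₁ + ΔV₂ ≈ 105.3 m/s = 105.3 m/s.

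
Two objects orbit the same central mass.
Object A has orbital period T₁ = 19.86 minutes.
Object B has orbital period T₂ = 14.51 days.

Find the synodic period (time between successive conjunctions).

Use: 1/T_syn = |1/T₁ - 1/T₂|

Convert to SI: T₁ = 19.86 minutes = 1191.6 s; T₂ = 14.51 days = 1.25366e+06 s.
T_syn = |T₁ · T₂ / (T₁ − T₂)|.
T_syn = |1191.6 · 1.25366e+06 / (1191.6 − 1.25366e+06)| s ≈ 1193 s = 19.88 minutes.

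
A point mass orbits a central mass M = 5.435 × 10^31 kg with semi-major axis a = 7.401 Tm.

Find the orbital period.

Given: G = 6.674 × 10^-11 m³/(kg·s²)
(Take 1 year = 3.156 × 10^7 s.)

Convert to SI: a = 7.401 Tm = 7.401e+12 m.
GM = G · M = 6.674e-11 · 5.435e+31 = 3.62732e+21 m³/s².
Kepler's third law: T = 2π √(a³ / GM).
Substituting a = 7.401e+12 m and GM = 3.62732e+21 m³/s²:
T = 2π √((7.401e+12)³ / 3.62732e+21) s
T ≈ 2.1e+09 s = 66.56 years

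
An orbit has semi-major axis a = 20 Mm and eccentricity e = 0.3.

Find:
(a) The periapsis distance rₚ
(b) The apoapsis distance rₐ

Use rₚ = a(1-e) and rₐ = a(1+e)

Convert to SI: a = 20 Mm = 2e+07 m.
(a) rₚ = a(1 − e) = 2e+07 · (1 − 0.3) = 2e+07 · 0.7 ≈ 1.4e+07 m = 14 Mm.
(b) rₐ = a(1 + e) = 2e+07 · (1 + 0.3) = 2e+07 · 1.3 ≈ 2.6e+07 m = 26 Mm.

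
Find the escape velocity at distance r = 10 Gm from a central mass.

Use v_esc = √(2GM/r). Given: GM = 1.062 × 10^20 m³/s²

Convert to SI: r = 10 Gm = 1e+10 m.
Escape velocity comes from setting total energy to zero: ½v² − GM/r = 0 ⇒ v_esc = √(2GM / r).
v_esc = √(2 · 1.062e+20 / 1e+10) m/s ≈ 1.457e+05 m/s = 145.7 km/s.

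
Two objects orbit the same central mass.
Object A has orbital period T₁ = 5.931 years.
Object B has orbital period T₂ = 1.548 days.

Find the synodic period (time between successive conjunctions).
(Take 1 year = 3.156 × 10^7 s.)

Convert to SI: T₁ = 5.931 years = 1.87182e+08 s; T₂ = 1.548 days = 133747 s.
T_syn = |T₁ · T₂ / (T₁ − T₂)|.
T_syn = |1.87182e+08 · 133747 / (1.87182e+08 − 133747)| s ≈ 1.338e+05 s = 1.549 days.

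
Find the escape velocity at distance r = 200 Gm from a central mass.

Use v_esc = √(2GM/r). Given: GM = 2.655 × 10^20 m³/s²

Convert to SI: r = 200 Gm = 2e+11 m.
Escape velocity comes from setting total energy to zero: ½v² − GM/r = 0 ⇒ v_esc = √(2GM / r).
v_esc = √(2 · 2.655e+20 / 2e+11) m/s ≈ 5.153e+04 m/s = 51.53 km/s.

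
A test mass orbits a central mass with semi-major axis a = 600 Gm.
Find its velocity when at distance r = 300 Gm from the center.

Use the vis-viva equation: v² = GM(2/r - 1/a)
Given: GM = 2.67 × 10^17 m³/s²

Convert to SI: a = 600 Gm = 6e+11 m; r = 300 Gm = 3e+11 m.
Vis-viva: v = √(GM · (2/r − 1/a)).
2/r − 1/a = 2/3e+11 − 1/6e+11 = 5e-12 m⁻¹.
v = √(2.67e+17 · 5e-12) m/s ≈ 1155 m/s = 1.155 km/s.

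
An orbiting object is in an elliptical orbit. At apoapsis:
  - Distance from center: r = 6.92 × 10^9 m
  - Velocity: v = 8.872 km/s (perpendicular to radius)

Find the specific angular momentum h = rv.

Convert to SI: v = 8.872 km/s = 8872 m/s.
With v perpendicular to r, h = r · v.
h = 6.92e+09 · 8872 m²/s ≈ 6.139e+13 m²/s.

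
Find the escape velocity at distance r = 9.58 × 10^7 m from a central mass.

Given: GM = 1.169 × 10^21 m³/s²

Escape velocity comes from setting total energy to zero: ½v² − GM/r = 0 ⇒ v_esc = √(2GM / r).
v_esc = √(2 · 1.169e+21 / 9.58e+07) m/s ≈ 4.94e+06 m/s = 4940 km/s.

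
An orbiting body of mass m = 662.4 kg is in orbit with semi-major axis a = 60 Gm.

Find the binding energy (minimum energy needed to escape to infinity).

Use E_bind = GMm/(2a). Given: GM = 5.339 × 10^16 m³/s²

Convert to SI: a = 60 Gm = 6e+10 m.
Total orbital energy is E = −GMm/(2a); binding energy is E_bind = −E = GMm/(2a).
E_bind = 5.339e+16 · 662.4 / (2 · 6e+10) J ≈ 2.947e+08 J = 294.7 MJ.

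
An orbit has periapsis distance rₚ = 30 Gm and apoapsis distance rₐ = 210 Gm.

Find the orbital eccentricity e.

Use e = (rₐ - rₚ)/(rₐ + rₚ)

Convert to SI: rₚ = 30 Gm = 3e+10 m; rₐ = 210 Gm = 2.1e+11 m.
e = (rₐ − rₚ) / (rₐ + rₚ).
e = (2.1e+11 − 3e+10) / (2.1e+11 + 3e+10) = 1.8e+11 / 2.4e+11 ≈ 0.75.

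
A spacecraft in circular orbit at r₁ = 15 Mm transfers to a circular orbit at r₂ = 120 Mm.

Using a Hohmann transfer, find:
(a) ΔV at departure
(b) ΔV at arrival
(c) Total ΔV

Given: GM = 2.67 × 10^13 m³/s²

Convert to SI: r₁ = 15 Mm = 1.5e+07 m; r₂ = 120 Mm = 1.2e+08 m.
Transfer semi-major axis: a_t = (r₁ + r₂)/2 = (1.5e+07 + 1.2e+08)/2 = 6.75e+07 m.
Circular speeds: v₁ = √(GM/r₁) = 1334.17 m/s, v₂ = √(GM/r₂) = 471.699 m/s.
Transfer speeds (vis-viva v² = GM(2/r − 1/a_t)): v₁ᵗ = 1778.89 m/s, v₂ᵗ = 222.361 m/s.
(a) ΔV₁ = |v₁ᵗ − v₁| ≈ 444.7 m/s = 444.7 m/s.
(b) ΔV₂ = |v₂ − v₂ᵗ| ≈ 249.3 m/s = 249.3 m/s.
(c) ΔV_total = ΔV₁ + ΔV₂ ≈ 694.1 m/s = 694.1 m/s.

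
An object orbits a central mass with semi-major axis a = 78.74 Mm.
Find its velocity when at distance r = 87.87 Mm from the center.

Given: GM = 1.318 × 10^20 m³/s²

Convert to SI: a = 78.74 Mm = 7.874e+07 m; r = 87.87 Mm = 8.787e+07 m.
Vis-viva: v = √(GM · (2/r − 1/a)).
2/r − 1/a = 2/8.787e+07 − 1/7.874e+07 = 1.00609e-08 m⁻¹.
v = √(1.318e+20 · 1.00609e-08) m/s ≈ 1.152e+06 m/s = 1152 km/s.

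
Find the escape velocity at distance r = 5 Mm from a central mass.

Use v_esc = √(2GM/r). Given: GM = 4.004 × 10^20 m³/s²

Convert to SI: r = 5 Mm = 5e+06 m.
Escape velocity comes from setting total energy to zero: ½v² − GM/r = 0 ⇒ v_esc = √(2GM / r).
v_esc = √(2 · 4.004e+20 / 5e+06) m/s ≈ 1.266e+07 m/s = 1.266e+04 km/s.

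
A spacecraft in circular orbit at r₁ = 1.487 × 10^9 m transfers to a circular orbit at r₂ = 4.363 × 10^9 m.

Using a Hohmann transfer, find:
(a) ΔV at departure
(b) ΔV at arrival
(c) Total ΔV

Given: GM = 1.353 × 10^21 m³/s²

Transfer semi-major axis: a_t = (r₁ + r₂)/2 = (1.487e+09 + 4.363e+09)/2 = 2.925e+09 m.
Circular speeds: v₁ = √(GM/r₁) = 953879 m/s, v₂ = √(GM/r₂) = 556873 m/s.
Transfer speeds (vis-viva v² = GM(2/r − 1/a_t)): v₁ᵗ = 1.16499e+06 m/s, v₂ᵗ = 397053 m/s.
(a) ΔV₁ = |v₁ᵗ − v₁| ≈ 2.111e+05 m/s = 211.1 km/s.
(b) ΔV₂ = |v₂ − v₂ᵗ| ≈ 1.598e+05 m/s = 159.8 km/s.
(c) ΔV_total = ΔV₁ + ΔV₂ ≈ 3.709e+05 m/s = 370.9 km/s.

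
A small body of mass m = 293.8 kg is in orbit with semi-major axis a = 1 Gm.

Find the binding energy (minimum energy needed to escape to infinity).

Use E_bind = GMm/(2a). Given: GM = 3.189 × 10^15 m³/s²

Convert to SI: a = 1 Gm = 1e+09 m.
Total orbital energy is E = −GMm/(2a); binding energy is E_bind = −E = GMm/(2a).
E_bind = 3.189e+15 · 293.8 / (2 · 1e+09) J ≈ 4.685e+08 J = 468.5 MJ.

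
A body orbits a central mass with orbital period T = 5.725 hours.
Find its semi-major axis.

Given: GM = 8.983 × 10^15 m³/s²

Convert to SI: T = 5.725 hours = 20610 s.
Invert Kepler's third law: a = (GM · T² / (4π²))^(1/3).
Substituting T = 20610 s and GM = 8.983e+15 m³/s²:
a = (8.983e+15 · (20610)² / (4π²))^(1/3) m
a ≈ 4.589e+07 m = 45.89 Mm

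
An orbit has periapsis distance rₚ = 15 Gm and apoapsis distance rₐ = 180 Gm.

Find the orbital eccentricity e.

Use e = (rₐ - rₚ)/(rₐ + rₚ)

Convert to SI: rₚ = 15 Gm = 1.5e+10 m; rₐ = 180 Gm = 1.8e+11 m.
e = (rₐ − rₚ) / (rₐ + rₚ).
e = (1.8e+11 − 1.5e+10) / (1.8e+11 + 1.5e+10) = 1.65e+11 / 1.95e+11 ≈ 0.8462.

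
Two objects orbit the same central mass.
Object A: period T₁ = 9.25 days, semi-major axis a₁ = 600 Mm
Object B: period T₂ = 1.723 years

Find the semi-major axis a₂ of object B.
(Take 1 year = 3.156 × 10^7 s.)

Convert to SI: T₁ = 9.25 days = 799200 s; a₁ = 600 Mm = 6e+08 m; T₂ = 1.723 years = 5.43779e+07 s.
Kepler's third law: (T₁/T₂)² = (a₁/a₂)³ ⇒ a₂ = a₁ · (T₂/T₁)^(2/3).
T₂/T₁ = 5.43779e+07 / 799200 = 68.0404.
a₂ = 6e+08 · (68.0404)^(2/3) m ≈ 1e+10 m = 10 Gm.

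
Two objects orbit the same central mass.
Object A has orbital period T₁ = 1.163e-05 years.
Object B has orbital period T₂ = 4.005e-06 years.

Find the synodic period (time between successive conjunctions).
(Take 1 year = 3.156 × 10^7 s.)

Convert to SI: T₁ = 1.163e-05 years = 367.043 s; T₂ = 4.005e-06 years = 126.398 s.
T_syn = |T₁ · T₂ / (T₁ − T₂)|.
T_syn = |367.043 · 126.398 / (367.043 − 126.398)| s ≈ 192.8 s = 6.109e-06 years.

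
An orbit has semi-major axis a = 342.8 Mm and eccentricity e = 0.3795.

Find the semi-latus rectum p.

Convert to SI: a = 342.8 Mm = 3.428e+08 m.
p = a (1 − e²).
p = 3.428e+08 · (1 − (0.3795)²) = 3.428e+08 · 0.85598 ≈ 2.934e+08 m = 293.4 Mm.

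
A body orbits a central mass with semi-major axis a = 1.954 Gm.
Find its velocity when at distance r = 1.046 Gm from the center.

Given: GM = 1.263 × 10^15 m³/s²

Convert to SI: a = 1.954 Gm = 1.954e+09 m; r = 1.046 Gm = 1.046e+09 m.
Vis-viva: v = √(GM · (2/r − 1/a)).
2/r − 1/a = 2/1.046e+09 − 1/1.954e+09 = 1.40028e-09 m⁻¹.
v = √(1.263e+15 · 1.40028e-09) m/s ≈ 1330 m/s = 1.33 km/s.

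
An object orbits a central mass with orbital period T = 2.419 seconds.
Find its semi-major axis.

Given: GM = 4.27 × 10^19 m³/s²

Invert Kepler's third law: a = (GM · T² / (4π²))^(1/3).
Substituting T = 2.419 s and GM = 4.27e+19 m³/s²:
a = (4.27e+19 · (2.419)² / (4π²))^(1/3) m
a ≈ 1.85e+06 m = 1.85 × 10^6 m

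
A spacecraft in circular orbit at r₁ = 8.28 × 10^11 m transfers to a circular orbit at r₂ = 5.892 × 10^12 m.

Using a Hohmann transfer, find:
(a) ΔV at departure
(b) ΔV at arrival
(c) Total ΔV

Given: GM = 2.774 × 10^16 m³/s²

Transfer semi-major axis: a_t = (r₁ + r₂)/2 = (8.28e+11 + 5.892e+12)/2 = 3.36e+12 m.
Circular speeds: v₁ = √(GM/r₁) = 183.037 m/s, v₂ = √(GM/r₂) = 68.6154 m/s.
Transfer speeds (vis-viva v² = GM(2/r − 1/a_t)): v₁ᵗ = 242.382 m/s, v₂ᵗ = 34.0618 m/s.
(a) ΔV₁ = |v₁ᵗ − v₁| ≈ 59.35 m/s = 59.35 m/s.
(b) ΔV₂ = |v₂ − v₂ᵗ| ≈ 34.55 m/s = 34.55 m/s.
(c) ΔV_total = ΔV₁ + ΔV₂ ≈ 93.9 m/s = 93.9 m/s.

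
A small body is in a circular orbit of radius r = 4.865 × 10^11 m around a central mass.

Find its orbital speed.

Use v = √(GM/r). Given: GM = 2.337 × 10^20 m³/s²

For a circular orbit, gravity supplies the centripetal force, so v = √(GM / r).
v = √(2.337e+20 / 4.865e+11) m/s ≈ 2.192e+04 m/s = 21.92 km/s.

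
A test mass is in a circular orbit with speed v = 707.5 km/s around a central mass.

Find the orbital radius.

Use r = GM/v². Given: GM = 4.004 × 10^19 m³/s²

Convert to SI: v = 707.5 km/s = 707500 m/s.
For a circular orbit, v² = GM / r, so r = GM / v².
r = 4.004e+19 / (707500)² m ≈ 7.999e+07 m = 79.99 Mm.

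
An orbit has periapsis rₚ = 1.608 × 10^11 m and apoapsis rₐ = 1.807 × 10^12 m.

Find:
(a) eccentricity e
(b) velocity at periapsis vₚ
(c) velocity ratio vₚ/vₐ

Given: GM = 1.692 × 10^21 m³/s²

(a) e = (rₐ − rₚ)/(rₐ + rₚ) = (1.807e+12 − 1.608e+11)/(1.807e+12 + 1.608e+11) ≈ 0.8366
(b) With a = (rₚ + rₐ)/2 = 9.839e+11 m, vₚ = √(GM (2/rₚ − 1/a)) = √(1.692e+21 · (2/1.608e+11 − 1/9.839e+11)) m/s ≈ 1.39e+05 m/s
(c) Conservation of angular momentum (rₚvₚ = rₐvₐ) gives vₚ/vₐ = rₐ/rₚ = 1.807e+12/1.608e+11 ≈ 11.24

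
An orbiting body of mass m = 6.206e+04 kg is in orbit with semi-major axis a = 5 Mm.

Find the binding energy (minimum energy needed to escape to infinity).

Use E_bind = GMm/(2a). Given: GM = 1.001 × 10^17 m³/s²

Convert to SI: a = 5 Mm = 5e+06 m.
Total orbital energy is E = −GMm/(2a); binding energy is E_bind = −E = GMm/(2a).
E_bind = 1.001e+17 · 6.206e+04 / (2 · 5e+06) J ≈ 6.212e+14 J = 621.2 TJ.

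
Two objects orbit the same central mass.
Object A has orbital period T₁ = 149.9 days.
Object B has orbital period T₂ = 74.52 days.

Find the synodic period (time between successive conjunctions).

Convert to SI: T₁ = 149.9 days = 1.29514e+07 s; T₂ = 74.52 days = 6.43853e+06 s.
T_syn = |T₁ · T₂ / (T₁ − T₂)|.
T_syn = |1.29514e+07 · 6.43853e+06 / (1.29514e+07 − 6.43853e+06)| s ≈ 1.28e+07 s = 148.2 days.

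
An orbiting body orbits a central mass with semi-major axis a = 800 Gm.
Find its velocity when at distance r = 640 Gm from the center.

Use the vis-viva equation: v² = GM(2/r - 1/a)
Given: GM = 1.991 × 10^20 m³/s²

Convert to SI: a = 800 Gm = 8e+11 m; r = 640 Gm = 6.4e+11 m.
Vis-viva: v = √(GM · (2/r − 1/a)).
2/r − 1/a = 2/6.4e+11 − 1/8e+11 = 1.875e-12 m⁻¹.
v = √(1.991e+20 · 1.875e-12) m/s ≈ 1.932e+04 m/s = 19.32 km/s.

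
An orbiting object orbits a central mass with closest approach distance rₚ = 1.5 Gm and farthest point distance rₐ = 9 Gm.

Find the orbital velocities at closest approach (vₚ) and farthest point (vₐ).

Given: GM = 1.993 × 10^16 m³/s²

Convert to SI: rₚ = 1.5 Gm = 1.5e+09 m; rₐ = 9 Gm = 9e+09 m.
Use the vis-viva equation v² = GM(2/r − 1/a) with a = (rₚ + rₐ)/2 = (1.5e+09 + 9e+09)/2 = 5.25e+09 m.
vₚ = √(GM · (2/rₚ − 1/a)) = √(1.993e+16 · (2/1.5e+09 − 1/5.25e+09)) m/s ≈ 4773 m/s = 4.773 km/s.
vₐ = √(GM · (2/rₐ − 1/a)) = √(1.993e+16 · (2/9e+09 − 1/5.25e+09)) m/s ≈ 795.4 m/s = 795.4 m/s.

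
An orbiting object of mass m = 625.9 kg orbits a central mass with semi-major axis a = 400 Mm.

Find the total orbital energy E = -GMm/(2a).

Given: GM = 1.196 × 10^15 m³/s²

Convert to SI: a = 400 Mm = 4e+08 m.
E = −GMm / (2a).
E = −1.196e+15 · 625.9 / (2 · 4e+08) J ≈ -9.357e+08 J = -935.7 MJ.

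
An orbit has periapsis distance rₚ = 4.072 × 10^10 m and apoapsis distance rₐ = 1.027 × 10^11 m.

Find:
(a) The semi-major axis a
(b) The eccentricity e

(a) a = (rₚ + rₐ) / 2 = (4.072e+10 + 1.027e+11) / 2 ≈ 7.171e+10 m = 7.171 × 10^10 m.
(b) e = (rₐ − rₚ) / (rₐ + rₚ) = (1.027e+11 − 4.072e+10) / (1.027e+11 + 4.072e+10) ≈ 0.4322.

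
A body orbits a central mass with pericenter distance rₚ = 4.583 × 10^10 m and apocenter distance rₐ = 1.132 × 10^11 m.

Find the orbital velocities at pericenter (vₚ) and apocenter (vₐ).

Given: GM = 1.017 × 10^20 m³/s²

Use the vis-viva equation v² = GM(2/r − 1/a) with a = (rₚ + rₐ)/2 = (4.583e+10 + 1.132e+11)/2 = 7.9515e+10 m.
vₚ = √(GM · (2/rₚ − 1/a)) = √(1.017e+20 · (2/4.583e+10 − 1/7.9515e+10)) m/s ≈ 5.621e+04 m/s = 56.21 km/s.
vₐ = √(GM · (2/rₐ − 1/a)) = √(1.017e+20 · (2/1.132e+11 − 1/7.9515e+10)) m/s ≈ 2.276e+04 m/s = 22.76 km/s.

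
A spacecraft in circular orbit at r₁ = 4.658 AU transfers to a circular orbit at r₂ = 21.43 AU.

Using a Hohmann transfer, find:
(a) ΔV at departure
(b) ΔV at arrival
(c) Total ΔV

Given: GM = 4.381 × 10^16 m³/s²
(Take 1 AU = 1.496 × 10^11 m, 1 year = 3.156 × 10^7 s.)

Convert to SI: r₁ = 4.658 AU = 6.96837e+11 m; r₂ = 21.43 AU = 3.20593e+12 m.
Transfer semi-major axis: a_t = (r₁ + r₂)/2 = (6.96837e+11 + 3.20593e+12)/2 = 1.95138e+12 m.
Circular speeds: v₁ = √(GM/r₁) = 250.739 m/s, v₂ = √(GM/r₂) = 116.899 m/s.
Transfer speeds (vis-viva v² = GM(2/r − 1/a_t)): v₁ᵗ = 321.386 m/s, v₂ᵗ = 69.8561 m/s.
(a) ΔV₁ = |v₁ᵗ − v₁| ≈ 70.65 m/s = 0.0149 AU/year.
(b) ΔV₂ = |v₂ − v₂ᵗ| ≈ 47.04 m/s = 0.009924 AU/year.
(c) ΔV_total = ΔV₁ + ΔV₂ ≈ 117.7 m/s = 0.02483 AU/year.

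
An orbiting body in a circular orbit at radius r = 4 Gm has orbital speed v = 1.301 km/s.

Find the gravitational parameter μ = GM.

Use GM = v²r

Convert to SI: r = 4 Gm = 4e+09 m; v = 1.301 km/s = 1301 m/s.
For a circular orbit v² = GM/r, so GM = v² · r.
GM = (1301)² · 4e+09 m³/s² ≈ 6.77e+15 m³/s² = 6.77 × 10^15 m³/s².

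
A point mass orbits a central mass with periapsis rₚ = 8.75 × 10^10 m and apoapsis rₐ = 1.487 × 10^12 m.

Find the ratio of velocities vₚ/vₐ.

Conservation of angular momentum gives rₚvₚ = rₐvₐ, so vₚ/vₐ = rₐ/rₚ.
vₚ/vₐ = 1.487e+12 / 8.75e+10 ≈ 16.99.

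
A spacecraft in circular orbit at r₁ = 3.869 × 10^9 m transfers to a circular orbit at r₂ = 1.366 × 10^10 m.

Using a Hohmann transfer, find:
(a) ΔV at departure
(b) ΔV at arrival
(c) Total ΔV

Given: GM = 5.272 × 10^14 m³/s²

Transfer semi-major axis: a_t = (r₁ + r₂)/2 = (3.869e+09 + 1.366e+10)/2 = 8.7645e+09 m.
Circular speeds: v₁ = √(GM/r₁) = 369.138 m/s, v₂ = √(GM/r₂) = 196.455 m/s.
Transfer speeds (vis-viva v² = GM(2/r − 1/a_t)): v₁ᵗ = 460.84 m/s, v₂ᵗ = 130.526 m/s.
(a) ΔV₁ = |v₁ᵗ − v₁| ≈ 91.7 m/s = 91.7 m/s.
(b) ΔV₂ = |v₂ − v₂ᵗ| ≈ 65.93 m/s = 65.93 m/s.
(c) ΔV_total = ΔV₁ + ΔV₂ ≈ 157.6 m/s = 157.6 m/s.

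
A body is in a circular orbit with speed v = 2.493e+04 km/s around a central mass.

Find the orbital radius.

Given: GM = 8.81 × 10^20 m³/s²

Convert to SI: v = 2.493e+04 km/s = 2.493e+07 m/s.
For a circular orbit, v² = GM / r, so r = GM / v².
r = 8.81e+20 / (2.493e+07)² m ≈ 1.418e+06 m = 1.418 Mm.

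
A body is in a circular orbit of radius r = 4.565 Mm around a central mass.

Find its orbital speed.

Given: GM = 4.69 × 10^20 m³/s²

Convert to SI: r = 4.565 Mm = 4.565e+06 m.
For a circular orbit, gravity supplies the centripetal force, so v = √(GM / r).
v = √(4.69e+20 / 4.565e+06) m/s ≈ 1.014e+07 m/s = 1.014e+04 km/s.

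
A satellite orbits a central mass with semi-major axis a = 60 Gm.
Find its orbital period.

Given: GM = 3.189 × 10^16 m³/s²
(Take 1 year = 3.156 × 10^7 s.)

Convert to SI: a = 60 Gm = 6e+10 m.
Kepler's third law: T = 2π √(a³ / GM).
Substituting a = 6e+10 m and GM = 3.189e+16 m³/s²:
T = 2π √((6e+10)³ / 3.189e+16) s
T ≈ 5.171e+08 s = 16.38 years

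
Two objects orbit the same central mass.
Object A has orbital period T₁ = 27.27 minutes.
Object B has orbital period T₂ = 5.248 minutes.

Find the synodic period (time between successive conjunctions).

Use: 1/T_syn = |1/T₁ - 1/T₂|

Convert to SI: T₁ = 27.27 minutes = 1636.2 s; T₂ = 5.248 minutes = 314.88 s.
T_syn = |T₁ · T₂ / (T₁ − T₂)|.
T_syn = |1636.2 · 314.88 / (1636.2 − 314.88)| s ≈ 389.9 s = 6.499 minutes.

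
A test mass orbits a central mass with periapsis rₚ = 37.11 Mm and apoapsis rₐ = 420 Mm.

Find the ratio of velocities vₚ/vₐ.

Convert to SI: rₚ = 37.11 Mm = 3.711e+07 m; rₐ = 420 Mm = 4.2e+08 m.
Conservation of angular momentum gives rₚvₚ = rₐvₐ, so vₚ/vₐ = rₐ/rₚ.
vₚ/vₐ = 4.2e+08 / 3.711e+07 ≈ 11.32.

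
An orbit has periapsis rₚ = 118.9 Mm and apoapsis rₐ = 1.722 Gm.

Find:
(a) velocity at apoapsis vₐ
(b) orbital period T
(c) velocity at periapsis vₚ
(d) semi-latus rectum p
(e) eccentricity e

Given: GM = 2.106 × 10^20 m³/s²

Convert to SI: rₚ = 118.9 Mm = 1.189e+08 m; rₐ = 1.722 Gm = 1.722e+09 m.
(a) With a = (rₚ + rₐ)/2 = 9.2045e+08 m, vₐ = √(GM (2/rₐ − 1/a)) = √(2.106e+20 · (2/1.722e+09 − 1/9.2045e+08)) m/s ≈ 1.257e+05 m/s
(b) With a = (rₚ + rₐ)/2 = 9.2045e+08 m, T = 2π √(a³/GM) = 2π √((9.2045e+08)³/2.106e+20) s ≈ 1.209e+04 s
(c) With a = (rₚ + rₐ)/2 = 9.2045e+08 m, vₚ = √(GM (2/rₚ − 1/a)) = √(2.106e+20 · (2/1.189e+08 − 1/9.2045e+08)) m/s ≈ 1.82e+06 m/s
(d) From a = (rₚ + rₐ)/2 = 9.2045e+08 m and e = (rₐ − rₚ)/(rₐ + rₚ) = 0.870824, p = a(1 − e²) = 9.2045e+08 · (1 − (0.870824)²) ≈ 2.224e+08 m
(e) e = (rₐ − rₚ)/(rₐ + rₚ) = (1.722e+09 − 1.189e+08)/(1.722e+09 + 1.189e+08) ≈ 0.8708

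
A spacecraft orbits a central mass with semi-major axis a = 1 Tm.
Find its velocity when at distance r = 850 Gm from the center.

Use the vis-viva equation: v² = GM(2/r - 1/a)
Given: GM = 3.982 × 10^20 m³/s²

Convert to SI: a = 1 Tm = 1e+12 m; r = 850 Gm = 8.5e+11 m.
Vis-viva: v = √(GM · (2/r − 1/a)).
2/r − 1/a = 2/8.5e+11 − 1/1e+12 = 1.35294e-12 m⁻¹.
v = √(3.982e+20 · 1.35294e-12) m/s ≈ 2.321e+04 m/s = 23.21 km/s.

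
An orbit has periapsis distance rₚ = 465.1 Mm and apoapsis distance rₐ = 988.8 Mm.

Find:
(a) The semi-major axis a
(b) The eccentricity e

Convert to SI: rₚ = 465.1 Mm = 4.651e+08 m; rₐ = 988.8 Mm = 9.888e+08 m.
(a) a = (rₚ + rₐ) / 2 = (4.651e+08 + 9.888e+08) / 2 ≈ 7.27e+08 m = 727 Mm.
(b) e = (rₐ − rₚ) / (rₐ + rₚ) = (9.888e+08 − 4.651e+08) / (9.888e+08 + 4.651e+08) ≈ 0.3602.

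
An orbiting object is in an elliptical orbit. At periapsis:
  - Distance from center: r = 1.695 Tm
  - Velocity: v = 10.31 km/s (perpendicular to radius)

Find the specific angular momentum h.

Convert to SI: r = 1.695 Tm = 1.695e+12 m; v = 10.31 km/s = 10310 m/s.
With v perpendicular to r, h = r · v.
h = 1.695e+12 · 10310 m²/s ≈ 1.748e+16 m²/s.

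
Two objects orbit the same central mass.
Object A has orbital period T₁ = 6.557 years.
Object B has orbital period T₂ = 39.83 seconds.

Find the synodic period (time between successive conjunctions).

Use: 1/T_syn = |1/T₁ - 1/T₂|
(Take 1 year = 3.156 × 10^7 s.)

Convert to SI: T₁ = 6.557 years = 2.06939e+08 s.
T_syn = |T₁ · T₂ / (T₁ − T₂)|.
T_syn = |2.06939e+08 · 39.83 / (2.06939e+08 − 39.83)| s ≈ 39.83 s = 39.83 seconds.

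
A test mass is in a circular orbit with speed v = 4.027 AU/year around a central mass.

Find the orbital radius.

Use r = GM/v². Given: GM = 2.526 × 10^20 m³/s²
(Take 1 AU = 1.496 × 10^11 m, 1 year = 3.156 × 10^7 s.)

Convert to SI: v = 4.027 AU/year = 19088.7 m/s.
For a circular orbit, v² = GM / r, so r = GM / v².
r = 2.526e+20 / (19088.7)² m ≈ 6.932e+11 m = 4.634 AU.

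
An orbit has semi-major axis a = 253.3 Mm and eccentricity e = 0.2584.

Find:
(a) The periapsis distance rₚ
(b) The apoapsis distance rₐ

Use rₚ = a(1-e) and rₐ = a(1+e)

Convert to SI: a = 253.3 Mm = 2.533e+08 m.
(a) rₚ = a(1 − e) = 2.533e+08 · (1 − 0.2584) = 2.533e+08 · 0.7416 ≈ 1.878e+08 m = 187.8 Mm.
(b) rₐ = a(1 + e) = 2.533e+08 · (1 + 0.2584) = 2.533e+08 · 1.2584 ≈ 3.188e+08 m = 318.8 Mm.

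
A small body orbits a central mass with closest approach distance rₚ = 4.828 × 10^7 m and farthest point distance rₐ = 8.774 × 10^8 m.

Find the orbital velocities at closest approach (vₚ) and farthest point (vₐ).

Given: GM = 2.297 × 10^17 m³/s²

Use the vis-viva equation v² = GM(2/r − 1/a) with a = (rₚ + rₐ)/2 = (4.828e+07 + 8.774e+08)/2 = 4.6284e+08 m.
vₚ = √(GM · (2/rₚ − 1/a)) = √(2.297e+17 · (2/4.828e+07 − 1/4.6284e+08)) m/s ≈ 9.497e+04 m/s = 94.97 km/s.
vₐ = √(GM · (2/rₐ − 1/a)) = √(2.297e+17 · (2/8.774e+08 − 1/4.6284e+08)) m/s ≈ 5226 m/s = 5.226 km/s.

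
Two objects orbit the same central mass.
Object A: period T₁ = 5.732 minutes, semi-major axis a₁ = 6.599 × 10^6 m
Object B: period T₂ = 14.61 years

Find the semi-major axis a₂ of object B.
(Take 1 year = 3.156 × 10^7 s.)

Convert to SI: T₁ = 5.732 minutes = 343.92 s; T₂ = 14.61 years = 4.61092e+08 s.
Kepler's third law: (T₁/T₂)² = (a₁/a₂)³ ⇒ a₂ = a₁ · (T₂/T₁)^(2/3).
T₂/T₁ = 4.61092e+08 / 343.92 = 1.34069e+06.
a₂ = 6.599e+06 · (1.34069e+06)^(2/3) m ≈ 8.024e+10 m = 8.024 × 10^10 m.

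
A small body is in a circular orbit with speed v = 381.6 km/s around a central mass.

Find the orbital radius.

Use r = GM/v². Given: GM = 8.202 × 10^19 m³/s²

Convert to SI: v = 381.6 km/s = 381600 m/s.
For a circular orbit, v² = GM / r, so r = GM / v².
r = 8.202e+19 / (381600)² m ≈ 5.633e+08 m = 563.3 Mm.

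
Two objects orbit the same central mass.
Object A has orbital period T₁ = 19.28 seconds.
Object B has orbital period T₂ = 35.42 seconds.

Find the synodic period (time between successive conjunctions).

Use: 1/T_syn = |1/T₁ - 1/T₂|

T_syn = |T₁ · T₂ / (T₁ − T₂)|.
T_syn = |19.28 · 35.42 / (19.28 − 35.42)| s ≈ 42.31 s = 42.31 seconds.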